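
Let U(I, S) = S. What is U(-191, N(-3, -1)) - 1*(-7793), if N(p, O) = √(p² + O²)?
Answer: 7793 + √10 ≈ 7796.2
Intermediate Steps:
N(p, O) = √(O² + p²)
U(-191, N(-3, -1)) - 1*(-7793) = √((-1)² + (-3)²) - 1*(-7793) = √(1 + 9) + 7793 = √10 + 7793 = 7793 + √10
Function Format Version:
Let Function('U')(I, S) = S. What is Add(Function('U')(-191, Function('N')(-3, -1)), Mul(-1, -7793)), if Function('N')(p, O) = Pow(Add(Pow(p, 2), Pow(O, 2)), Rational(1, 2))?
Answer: Add(7793, Pow(10, Rational(1, 2))) ≈ 7796.2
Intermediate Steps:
Function('N')(p, O) = Pow(Add(Pow(O, 2), Pow(p, 2)), Rational(1, 2))
Add(Function('U')(-191, Function('N')(-3, -1)), Mul(-1, -7793)) = Add(Pow(Add(Pow(-1, 2), Pow(-3, 2)), Rational(1, 2)), Mul(-1, -7793)) = Add(Pow(Add(1, 9), Rational(1, 2)), 7793) = Add(Pow(10, Rational(1, 2)), 7793) = Add(7793, Pow(10, Rational(1, 2)))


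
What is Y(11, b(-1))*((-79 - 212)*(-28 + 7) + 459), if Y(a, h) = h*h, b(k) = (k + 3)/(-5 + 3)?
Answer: 6570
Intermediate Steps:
b(k) = -3/2 - k/2 (b(k) = (3 + k)/(-2) = (3 + k)*(-½) = -3/2 - k/2)
Y(a, h) = h²
Y(11, b(-1))*((-79 - 212)*(-28 + 7) + 459) = (-3/2 - ½*(-1))²*((-79 - 212)*(-28 + 7) + 459) = (-3/2 + ½)²*(-291*(-21) + 459) = (-1)²*(6111 + 459) = 1*6570 = 6570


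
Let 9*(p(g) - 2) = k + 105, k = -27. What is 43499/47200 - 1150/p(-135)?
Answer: -5045251/47200 ≈ -106.89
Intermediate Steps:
p(g) = 32/3 (p(g) = 2 + (-27 + 105)/9 = 2 + (⅑)*78 = 2 + 26/3 = 32/3)
43499/47200 - 1150/p(-135) = 43499/47200 - 1150/32/3 = 43499*(1/47200) - 1150*3/32 = 43499/47200 - 1725/16 = -5045251/47200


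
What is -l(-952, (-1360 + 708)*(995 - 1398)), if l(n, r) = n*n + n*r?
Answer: 249237408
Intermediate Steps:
l(n, r) = n**2 + n*r
-l(-952, (-1360 + 708)*(995 - 1398)) = -(-952)*(-952 + (-1360 + 708)*(995 - 1398)) = -(-952)*(-952 - 652*(-403)) = -(-952)*(-952 + 262756) = -(-952)*261804 = -1*(-249237408) = 249237408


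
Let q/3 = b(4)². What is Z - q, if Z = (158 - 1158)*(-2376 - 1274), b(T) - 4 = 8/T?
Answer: 3649892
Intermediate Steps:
b(T) = 4 + 8/T
Z = 3650000 (Z = -1000*(-3650) = 3650000)
q = 108 (q = 3*(4 + 8/4)² = 3*(4 + 8*(¼))² = 3*(4 + 2)² = 3*6² = 3*36 = 108)
Z - q = 3650000 - 1*108 = 3650000 - 108 = 3649892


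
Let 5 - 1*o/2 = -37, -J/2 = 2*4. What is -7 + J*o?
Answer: -1351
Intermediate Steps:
J = -16 (J = -4*4 = -2*8 = -16)
o = 84 (o = 10 - 2*(-37) = 10 + 74 = 84)
-7 + J*o = -7 - 16*84 = -7 - 1344 = -1351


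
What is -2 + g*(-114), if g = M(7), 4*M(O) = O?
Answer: -403/2 ≈ -201.50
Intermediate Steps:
M(O) = O/4
g = 7/4 (g = (1/4)*7 = 7/4 ≈ 1.7500)
-2 + g*(-114) = -2 + (7/4)*(-114) = -2 - 399/2 = -403/2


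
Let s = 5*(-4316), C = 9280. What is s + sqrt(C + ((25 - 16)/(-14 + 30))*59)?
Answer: -21580 + sqrt(149011)/4 ≈ -21484.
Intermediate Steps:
s = -21580
s + sqrt(C + ((25 - 16)/(-14 + 30))*59) = -21580 + sqrt(9280 + ((25 - 16)/(-14 + 30))*59) = -21580 + sqrt(9280 + (9/16)*59) = -21580 + sqrt(9280 + 531/16) = -21580 + sqrt(149011/16) = -21580 + sqrt(149011)/4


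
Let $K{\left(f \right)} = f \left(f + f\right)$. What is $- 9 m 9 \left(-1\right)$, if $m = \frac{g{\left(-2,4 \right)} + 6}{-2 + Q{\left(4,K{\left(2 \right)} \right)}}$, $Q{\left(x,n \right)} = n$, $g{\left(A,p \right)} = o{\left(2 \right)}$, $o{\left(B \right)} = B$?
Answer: $108$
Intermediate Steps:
$g{\left(A,p \right)} = 2$
$K{\left(f \right)} = 2 f^{2}$ ($K{\left(f \right)} = f 2 f = 2 f^{2}$)
$m = \frac{4}{3}$ ($m = \frac{2 + 6}{-2 + 2 \cdot 2^{2}} = \frac{8}{-2 + 2 \cdot 4} = \frac{8}{-2 + 8} = \frac{8}{6} = 8 \cdot \frac{1}{6} = \frac{4}{3} \approx 1.3333$)
$- 9 m 9 \left(-1\right) = - 9 \cdot \frac{4}{3} \cdot 9 \left(-1\right) = \left(-9\right) 12 \left(-1\right) = \left(-108\right) \left(-1\right) = 108$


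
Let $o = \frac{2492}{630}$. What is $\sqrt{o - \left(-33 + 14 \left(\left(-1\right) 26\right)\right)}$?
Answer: $\frac{\sqrt{90215}}{15} \approx 20.024$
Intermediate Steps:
$o = \frac{178}{45}$ ($o = 2492 \cdot \frac{1}{630} = \frac{178}{45} \approx 3.9556$)
$\sqrt{o - \left(-33 + 14 \left(\left(-1\right) 26\right)\right)} = \sqrt{\frac{178}{45} - \left(-33 + 14 \left(\left(-1\right) 26\right)\right)} = \sqrt{\frac{178}{45} + \left(\left(-14\right) \left(-26\right) + 33\right)} = \sqrt{\frac{178}{45} + \left(364 + 33\right)} = \sqrt{\frac{178}{45} + 397} = \sqrt{\frac{18043}{45}} = \frac{\sqrt{90215}}{15}$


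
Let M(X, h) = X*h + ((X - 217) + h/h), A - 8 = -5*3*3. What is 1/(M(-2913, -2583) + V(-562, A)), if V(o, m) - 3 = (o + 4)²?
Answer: 1/7832517 ≈ 1.2767e-7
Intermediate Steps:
A = -37 (A = 8 - 5*3*3 = 8 - 15*3 = 8 - 45 = -37)
V(o, m) = 3 + (4 + o)² (V(o, m) = 3 + (o + 4)² = 3 + (4 + o)²)
M(X, h) = -216 + X + X*h (M(X, h) = X*h + ((-217 + X) + 1) = X*h + (-216 + X) = -216 + X + X*h)
1/(M(-2913, -2583) + V(-562, A)) = 1/((-216 - 2913 - 2913*(-2583)) + (3 + (4 - 562)²)) = 1/((-216 - 2913 + 7524279) + (3 + (-558)²)) = 1/(7521150 + (3 + 311364)) = 1/(7521150 + 311367) = 1/7832517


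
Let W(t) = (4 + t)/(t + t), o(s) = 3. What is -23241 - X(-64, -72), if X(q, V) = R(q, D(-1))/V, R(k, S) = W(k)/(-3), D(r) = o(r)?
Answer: -53547269/2304 ≈ -23241.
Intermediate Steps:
D(r) = 3
W(t) = (4 + t)/(2*t) (W(t) = (4 + t)/((2*t)) = (4 + t)*(1/(2*t)) = (4 + t)/(2*t))
R(k, S) = -(4 + k)/(6*k) (R(k, S) = ((4 + k)/(2*k))/(-3) = ((4 + k)/(2*k))*(-⅓) = -(4 + k)/(6*k))
X(q, V) = (-4 - q)/(6*V*q) (X(q, V) = ((-4 - q)/(6*q))/V = (-4 - q)/(6*V*q))
-23241 - X(-64, -72) = -23241 - (-4 - 1*(-64))/(6*(-72)*(-64)) = -23241 - (-1)*(-1)*(-4 + 64)/(6*72*64) = -23241 - (-1)*(-1)*60/(6*72*64) = -23241 - 1*5/2304 = -23241 - 5/2304 = -53547269/2304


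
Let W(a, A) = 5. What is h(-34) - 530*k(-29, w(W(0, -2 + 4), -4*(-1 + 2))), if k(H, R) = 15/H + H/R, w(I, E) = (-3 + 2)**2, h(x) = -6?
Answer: 453506/29 ≈ 15638.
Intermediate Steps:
w(I, E) = 1 (w(I, E) = (-1)**2 = 1)
h(-34) - 530*k(-29, w(W(0, -2 + 4), -4*(-1 + 2))) = -6 - 530*(15/(-29) - 29/1) = -6 - 530*(15*(-1/29) - 29*1) = -6 - 530*(-15/29 - 29) = -6 - 530*(-856/29) = -6 + 453680/29 = 453506/29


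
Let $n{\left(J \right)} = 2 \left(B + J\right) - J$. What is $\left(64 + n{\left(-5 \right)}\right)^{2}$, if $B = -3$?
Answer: $2809$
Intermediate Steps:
$n{\left(J \right)} = -6 + J$ ($n{\left(J \right)} = 2 \left(-3 + J\right) - J = \left(-6 + 2 J\right) - J = -6 + J$)
$\left(64 + n{\left(-5 \right)}\right)^{2} = \left(64 - 11\right)^{2} = 53^{2} = 2809$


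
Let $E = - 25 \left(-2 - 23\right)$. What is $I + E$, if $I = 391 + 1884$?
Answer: $2900$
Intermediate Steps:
$I = 2275$
$E = 625$ ($E = \left(-25\right) \left(-25\right) = 625$)
$I + E = 2275 + 625 = 2900$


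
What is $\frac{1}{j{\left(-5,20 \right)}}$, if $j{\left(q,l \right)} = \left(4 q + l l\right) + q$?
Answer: $\frac{1}{375} \approx 0.0026667$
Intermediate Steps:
$j{\left(q,l \right)} = l^{2} + 5 q$ ($j{\left(q,l \right)} = \left(4 q + l^{2}\right) + q = \left(l^{2} + 4 q\right) + q = l^{2} + 5 q$)
$\frac{1}{j{\left(-5,20 \right)}} = \frac{1}{20^{2} + 5 \left(-5\right)} = \frac{1}{400 - 25} = \frac{1}{375}$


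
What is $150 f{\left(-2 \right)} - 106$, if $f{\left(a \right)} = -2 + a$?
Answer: $-706$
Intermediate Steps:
$150 f{\left(-2 \right)} - 106 = 150 \left(-2 - 2\right) - 106 = 150 \left(-4\right) - 106 = -600 - 106 = -706$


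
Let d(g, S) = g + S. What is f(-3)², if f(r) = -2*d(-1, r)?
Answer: 64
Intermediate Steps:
d(g, S) = S + g
f(r) = 2 - 2*r (f(r) = -2*(r - 1) = -2*(-1 + r) = 2 - 2*r)
f(-3)² = (2 - 2*(-3))² = (2 + 6)² = 8² = 64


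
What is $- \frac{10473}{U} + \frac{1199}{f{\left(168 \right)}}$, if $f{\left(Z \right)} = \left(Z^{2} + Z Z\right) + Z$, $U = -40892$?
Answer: $\frac{160492219}{578785368} \approx 0.27729$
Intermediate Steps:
$f{\left(Z \right)} = Z + 2 Z^{2}$ ($f{\left(Z \right)} = \left(Z^{2} + Z^{2}\right) + Z = 2 Z^{2} + Z = Z + 2 Z^{2}$)
$- \frac{10473}{U} + \frac{1199}{f{\left(168 \right)}} = - \frac{10473}{-40892} + \frac{1199}{168 \left(1 + 2 \cdot 168\right)} = \left(-10473\right) \left(- \frac{1}{40892}\right) + \frac{1199}{168 \left(1 + 336\right)} = \frac{10473}{40892} + \frac{1199}{168 \cdot 337} = \frac{10473}{40892} + \frac{1199}{56616} = \frac{160492219}{578785368}$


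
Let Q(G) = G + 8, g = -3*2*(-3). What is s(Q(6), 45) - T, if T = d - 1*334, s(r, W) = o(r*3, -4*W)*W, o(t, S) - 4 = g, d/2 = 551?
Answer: 222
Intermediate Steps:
d = 1102 (d = 2*551 = 1102)
g = 18 (g = -6*(-3) = 18)
Q(G) = 8 + G
o(t, S) = 22 (o(t, S) = 4 + 18 = 22)
s(r, W) = 22*W
T = 768 (T = 1102 - 1*334 = 1102 - 334 = 768)
s(Q(6), 45) - T = 22*45 - 1*768 = 990 - 768 = 222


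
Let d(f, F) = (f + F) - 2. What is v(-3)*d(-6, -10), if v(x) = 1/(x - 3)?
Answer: 3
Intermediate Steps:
v(x) = 1/(-3 + x)
d(f, F) = -2 + F + f (d(f, F) = (F + f) - 2 = -2 + F + f)
v(-3)*d(-6, -10) = (-2 - 10 - 6)/(-3 - 3) = -18/(-6) = -⅙*(-18) = 3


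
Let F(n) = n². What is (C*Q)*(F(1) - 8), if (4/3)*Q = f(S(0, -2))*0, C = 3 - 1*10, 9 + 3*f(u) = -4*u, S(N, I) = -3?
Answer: 0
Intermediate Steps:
f(u) = -3 - 4*u/3 (f(u) = -3 + (-4*u)/3 = -3 - 4*u/3)
C = -7 (C = 3 - 10 = -7)
Q = 0 (Q = 3*((-3 - 4/3*(-3))*0)/4 = 3*((-3 + 4)*0)/4 = 3*(1*0)/4 = (¾)*0 = 0)
(C*Q)*(F(1) - 8) = (-7*0)*(1² - 8) = 0*(1 - 8) = 0*(-7) = 0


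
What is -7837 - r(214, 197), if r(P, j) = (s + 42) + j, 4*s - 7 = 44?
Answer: -32355/4 ≈ -8088.8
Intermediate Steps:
s = 51/4 (s = 7/4 + (¼)*44 = 7/4 + 11 = 51/4 ≈ 12.750)
r(P, j) = 219/4 + j (r(P, j) = (51/4 + 42) + j = 219/4 + j)
-7837 - r(214, 197) = -7837 - (219/4 + 197) = -7837 - 1*1007/4 = -7837 - 1007/4 = -32355/4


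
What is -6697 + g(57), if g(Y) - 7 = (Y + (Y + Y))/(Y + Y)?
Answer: -13377/2 ≈ -6688.5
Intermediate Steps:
g(Y) = 17/2 (g(Y) = 7 + (Y + (Y + Y))/(Y + Y) = 7 + (Y + 2*Y)/((2*Y)) = 7 + (3*Y)*(1/(2*Y)) = 7 + 3/2 = 17/2)
-6697 + g(57) = -6697 + 17/2 = -13377/2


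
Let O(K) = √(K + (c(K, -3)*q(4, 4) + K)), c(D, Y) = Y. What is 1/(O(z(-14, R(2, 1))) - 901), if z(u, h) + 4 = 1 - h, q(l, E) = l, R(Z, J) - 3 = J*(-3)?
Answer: -901/811819 - 3*I*√2/811819 ≈ -0.0011099 - 5.2261e-6*I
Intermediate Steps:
R(Z, J) = 3 - 3*J (R(Z, J) = 3 + J*(-3) = 3 - 3*J)
z(u, h) = -3 - h (z(u, h) = -4 + (1 - h) = -3 - h)
O(K) = √(-12 + 2*K) (O(K) = √(K + (-3*4 + K)) = √(K + (-12 + K)) = √(-12 + 2*K))
1/(O(z(-14, R(2, 1))) - 901) = 1/(√(-12 + 2*(-3 - (3 - 3*1))) - 901) = 1/(√(-12 + 2*(-3 - (3 - 3))) - 901) = 1/(√(-12 + 2*(-3 - 1*0)) - 901) = 1/(√(-12 + 2*(-3 + 0)) - 901) = 1/(√(-12 + 2*(-3)) - 901) = 1/(√(-12 - 6) - 901) = 1/(√(-18) - 901) = 1/(3*I*√2 - 901) = 1/(-901 + 3*I*√2)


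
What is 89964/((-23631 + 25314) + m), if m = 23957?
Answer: 22491/6410 ≈ 3.5087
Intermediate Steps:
89964/((-23631 + 25314) + m) = 89964/((-23631 + 25314) + 23957) = 89964/(1683 + 23957) = 89964/25640 = 89964*(1/25640) = 22491/6410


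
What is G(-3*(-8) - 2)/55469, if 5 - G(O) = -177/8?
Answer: 217/443752 ≈ 0.00048901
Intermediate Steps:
G(O) = 217/8 (G(O) = 5 - (-177)/8 = 5 - 1*(-177/8) = 5 + 177/8 = 217/8)
G(-3*(-8) - 2)/55469 = (217/8)/55469 = (217/8)*(1/55469) = 217/443752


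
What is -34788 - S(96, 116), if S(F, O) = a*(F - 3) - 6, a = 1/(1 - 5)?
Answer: -139035/4 ≈ -34759.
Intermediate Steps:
a = -¼ (a = 1/(-4) = -¼ ≈ -0.25000)
S(F, O) = -21/4 - F/4 (S(F, O) = -(F - 3)/4 - 6 = -(-3 + F)/4 - 6 = (¾ - F/4) - 6 = -21/4 - F/4)
-34788 - S(96, 116) = -34788 - (-21/4 - ¼*96) = -34788 - (-21/4 - 24) = -34788 - 1*(-117/4) = -34788 + 117/4 = -139035/4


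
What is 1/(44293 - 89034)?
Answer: -1/44741 ≈ -2.2351e-5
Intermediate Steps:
1/(44293 - 89034) = 1/(-44741) = -1/44741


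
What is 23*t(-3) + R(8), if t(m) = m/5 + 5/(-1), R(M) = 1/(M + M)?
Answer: -10299/80 ≈ -128.74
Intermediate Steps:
R(M) = 1/(2*M)
t(m) = -5 + m/5 (t(m) = m*(⅕) + 5*(-1) = m/5 - 5 = -5 + m/5)
23*t(-3) + R(8) = 23*(-5 + (⅕)*(-3)) + (½)/8 = 23*(-5 - ⅗) + (½)*(⅛) = 23*(-28/5) + 1/16 = -644/5 + 1/16 = -10299/80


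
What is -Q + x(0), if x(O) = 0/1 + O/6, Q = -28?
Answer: 28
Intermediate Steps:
x(O) = O/6 (x(O) = 0*1 + O*(⅙) = 0 + O/6 = O/6)
-Q + x(0) = -1*(-28) + (⅙)*0 = 28 + 0 = 28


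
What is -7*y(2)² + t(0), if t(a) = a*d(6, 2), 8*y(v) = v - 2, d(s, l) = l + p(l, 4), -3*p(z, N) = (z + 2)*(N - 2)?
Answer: 0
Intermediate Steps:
p(z, N) = -(-2 + N)*(2 + z)/3 (p(z, N) = -(z + 2)*(N - 2)/3 = -(2 + z)*(-2 + N)/3 = -(-2 + N)*(2 + z)/3)
d(s, l) = -4/3 + l/3 (d(s, l) = l + (4/3 - ⅔*4 + 2*l/3 - ⅓*4*l) = l + (4/3 - 8/3 + 2*l/3 - 4*l/3) = l + (-4/3 - 2*l/3) = -4/3 + l/3)
y(v) = -¼ + v/8 (y(v) = (v - 2)/8 = (-2 + v)/8 = -¼ + v/8)
t(a) = -2*a/3 (t(a) = a*(-4/3 + (⅓)*2) = a*(-4/3 + ⅔) = a*(-⅔) = -2*a/3)
-7*y(2)² + t(0) = -7*(-¼ + (⅛)*2)² - ⅔*0 = -7*(-¼ + ¼)² + 0 = -7*0² + 0 = -7*0 + 0 = 0 + 0 = 0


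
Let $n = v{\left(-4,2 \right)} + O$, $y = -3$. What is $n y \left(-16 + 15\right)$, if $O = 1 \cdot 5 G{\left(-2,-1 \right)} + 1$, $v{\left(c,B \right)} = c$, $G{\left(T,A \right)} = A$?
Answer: $-24$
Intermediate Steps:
$O = -4$ ($O = 1 \cdot 5 \left(-1\right) + 1 = 5 \left(-1\right) + 1 = -5 + 1 = -4$)
$n = -8$ ($n = -4 - 4 = -8$)
$n y \left(-16 + 15\right) = \left(-8\right) \left(-3\right) \left(-16 + 15\right) = 24 \left(-1\right) = -24$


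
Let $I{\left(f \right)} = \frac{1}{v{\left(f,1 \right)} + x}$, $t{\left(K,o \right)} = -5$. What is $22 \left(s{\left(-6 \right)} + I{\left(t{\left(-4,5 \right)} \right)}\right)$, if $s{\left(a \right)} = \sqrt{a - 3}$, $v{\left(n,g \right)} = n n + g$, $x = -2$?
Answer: $\frac{11}{12} + 66 i \approx 0.91667 + 66.0 i$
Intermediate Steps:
$v{\left(n,g \right)} = g + n^{2}$ ($v{\left(n,g \right)} = n^{2} + g = g + n^{2}$)
$s{\left(a \right)} = \sqrt{-3 + a}$
$I{\left(f \right)} = \frac{1}{-1 + f^{2}}$ ($I{\left(f \right)} = \frac{1}{\left(1 + f^{2}\right) - 2} = \frac{1}{-1 + f^{2}}$)
$22 \left(s{\left(-6 \right)} + I{\left(t{\left(-4,5 \right)} \right)}\right) = 22 \left(\sqrt{-3 - 6} + \frac{1}{-1 + \left(-5\right)^{2}}\right) = 22 \left(\sqrt{-9} + \frac{1}{-1 + 25}\right) = 22 \left(3 i + \frac{1}{24}\right) = 22 \left(\frac{1}{24} + 3 i\right) = \frac{11}{12} + 66 i$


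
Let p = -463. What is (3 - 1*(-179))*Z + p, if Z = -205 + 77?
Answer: -23759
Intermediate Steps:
Z = -128
(3 - 1*(-179))*Z + p = (3 - 1*(-179))*(-128) - 463 = (3 + 179)*(-128) - 463 = 182*(-128) - 463 = -23296 - 463 = -23759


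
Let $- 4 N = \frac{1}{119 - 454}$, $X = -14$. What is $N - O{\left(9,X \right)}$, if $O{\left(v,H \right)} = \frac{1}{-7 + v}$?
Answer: $- \frac{669}{1340} \approx -0.49925$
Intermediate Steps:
$N = \frac{1}{1340}$ ($N = - \frac{1}{4 \left(119 - 454\right)} = - \frac{1}{4 \left(-335\right)} = \left(- \frac{1}{4}\right) \left(- \frac{1}{335}\right) = \frac{1}{1340} \approx 0.00074627$)
$N - O{\left(9,X \right)} = \frac{1}{1340} - \frac{1}{-7 + 9} = \frac{1}{1340} - \frac{1}{2} = - \frac{669}{1340}$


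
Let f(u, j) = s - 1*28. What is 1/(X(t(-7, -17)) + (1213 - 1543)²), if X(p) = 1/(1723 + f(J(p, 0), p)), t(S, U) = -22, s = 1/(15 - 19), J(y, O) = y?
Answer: 6779/738233104 ≈ 9.1827e-6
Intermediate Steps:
s = -¼ (s = 1/(-4) = -¼ ≈ -0.25000)
f(u, j) = -113/4 (f(u, j) = -¼ - 1*28 = -¼ - 28 = -113/4)
X(p) = 4/6779 (X(p) = 1/(1723 - 113/4) = 1/(6779/4) = 4/6779)
1/(X(t(-7, -17)) + (1213 - 1543)²) = 1/(4/6779 + (1213 - 1543)²) = 1/(4/6779 + (-330)²) = 1/(4/6779 + 108900) = 1/(738233104/6779) = 6779/738233104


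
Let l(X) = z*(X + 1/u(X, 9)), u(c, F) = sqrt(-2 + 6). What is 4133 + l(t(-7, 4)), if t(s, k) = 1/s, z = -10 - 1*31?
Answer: 57657/14 ≈ 4118.4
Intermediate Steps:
u(c, F) = 2 (u(c, F) = sqrt(4) = 2)
z = -41 (z = -10 - 31 = -41)
l(X) = -41/2 - 41*X (l(X) = -41*(X + 1/2) = -41*(1/2 + X) = -41/2 - 41*X)
4133 + l(t(-7, 4)) = 4133 + (-41/2 - 41/(-7)) = 4133 + (-41/2 - 41*(-1/7)) = 4133 + (-41/2 + 41/7) = 4133 - 205/14 = 57657/14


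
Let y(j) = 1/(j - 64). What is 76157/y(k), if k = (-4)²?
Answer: -3655536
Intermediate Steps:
k = 16
y(j) = 1/(-64 + j)
76157/y(k) = 76157/(1/(-64 + 16)) = 76157/(1/(-48)) = 76157/(-1/48) = 76157*(-48) = -3655536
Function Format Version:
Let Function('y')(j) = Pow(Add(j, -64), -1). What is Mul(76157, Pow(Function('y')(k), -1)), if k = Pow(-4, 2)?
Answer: -3655536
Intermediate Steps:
k = 16
Function('y')(j) = Pow(Add(-64, j), -1)
Mul(76157, Pow(Function('y')(k), -1)) = Mul(76157, Pow(Pow(Add(-64, 16), -1), -1)) = Mul(76157, Pow(Pow(-48, -1), -1)) = Mul(76157, Pow(Rational(-1, 48), -1)) = Mul(76157, -48) = -3655536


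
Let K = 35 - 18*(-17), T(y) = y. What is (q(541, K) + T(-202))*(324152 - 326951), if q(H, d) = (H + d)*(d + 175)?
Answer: -1273293090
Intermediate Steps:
K = 341 (K = 35 - 1*(-306) = 35 + 306 = 341)
q(H, d) = (175 + d)*(H + d) (q(H, d) = (H + d)*(175 + d) = (175 + d)*(H + d))
(q(541, K) + T(-202))*(324152 - 326951) = ((341² + 175*541 + 175*341 + 541*341) - 202)*(324152 - 326951) = ((116281 + 94675 + 59675 + 184481) - 202)*(-2799) = (455112 - 202)*(-2799) = 454910*(-2799) = -1273293090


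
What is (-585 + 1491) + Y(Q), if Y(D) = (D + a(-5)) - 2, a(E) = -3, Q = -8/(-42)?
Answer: 18925/21 ≈ 901.19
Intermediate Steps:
Q = 4/21 (Q = -8*(-1/42) = 4/21 ≈ 0.19048)
Y(D) = -5 + D (Y(D) = (D - 3) - 2 = (-3 + D) - 2 = -5 + D)
(-585 + 1491) + Y(Q) = (-585 + 1491) + (-5 + 4/21) = 906 - 101/21 = 18925/21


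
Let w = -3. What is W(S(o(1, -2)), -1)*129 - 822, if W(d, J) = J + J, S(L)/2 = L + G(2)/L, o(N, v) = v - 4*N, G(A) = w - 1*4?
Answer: -1080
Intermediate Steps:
G(A) = -7 (G(A) = -3 - 1*4 = -3 - 4 = -7)
S(L) = -14/L + 2*L (S(L) = 2*(L - 7/L) = -14/L + 2*L)
W(d, J) = 2*J
W(S(o(1, -2)), -1)*129 - 822 = (2*(-1))*129 - 822 = -2*129 - 822 = -258 - 822 = -1080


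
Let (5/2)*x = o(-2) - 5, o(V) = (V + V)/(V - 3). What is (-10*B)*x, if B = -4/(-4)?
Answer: 84/5 ≈ 16.800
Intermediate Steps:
o(V) = 2*V/(-3 + V) (o(V) = (2*V)/(-3 + V) = 2*V/(-3 + V))
B = 1 (B = -4*(-1/4) = 1)
x = -42/25 (x = 2*(2*(-2)/(-3 - 2) - 5)/5 = 2*(2*(-2)/(-5) - 5)/5 = 2*(2*(-2)*(-1/5) - 5)/5 = 2*(4/5 - 5)/5 = (2/5)*(-21/5) = -42/25 ≈ -1.6800)
(-10*B)*x = -10*1*(-42/25) = -10*(-42/25) = 84/5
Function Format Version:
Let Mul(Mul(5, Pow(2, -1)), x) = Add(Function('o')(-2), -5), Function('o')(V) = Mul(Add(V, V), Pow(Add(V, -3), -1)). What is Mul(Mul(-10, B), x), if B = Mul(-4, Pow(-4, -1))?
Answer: Rational(84, 5) ≈ 16.800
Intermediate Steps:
Function('o')(V) = Mul(2, V, Pow(Add(-3, V), -1)) (Function('o')(V) = Mul(Mul(2, V), Pow(Add(-3, V), -1)) = Mul(2, V, Pow(Add(-3, V), -1)))
B = 1 (B = Mul(-4, Rational(-1, 4)) = 1)
x = Rational(-42, 25) (x = Mul(Rational(2, 5), Add(Mul(2, -2, Pow(Add(-3, -2), -1)), -5)) = Mul(Rational(2, 5), Add(Mul(2, -2, Pow(-5, -1)), -5)) = Mul(Rational(2, 5), Add(Mul(2, -2, Rational(-1, 5)), -5)) = Mul(Rational(2, 5), Add(Rational(4, 5), -5)) = Mul(Rational(2, 5), Rational(-21, 5)) = Rational(-42, 25) ≈ -1.6800)
Mul(Mul(-10, B), x) = Mul(Mul(-10, 1), Rational(-42, 25)) = Mul(-10, Rational(-42, 25)) = Rational(84, 5)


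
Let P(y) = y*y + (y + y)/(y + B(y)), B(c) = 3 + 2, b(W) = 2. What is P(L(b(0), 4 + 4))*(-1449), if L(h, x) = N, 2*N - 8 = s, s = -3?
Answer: -40089/4 ≈ -10022.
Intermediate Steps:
B(c) = 5
N = 5/2 (N = 4 + (½)*(-3) = 4 - 3/2 = 5/2 ≈ 2.5000)
L(h, x) = 5/2
P(y) = y² + 2*y/(5 + y) (P(y) = y*y + (y + y)/(y + 5) = y² + (2*y)/(5 + y) = y² + 2*y/(5 + y))
P(L(b(0), 4 + 4))*(-1449) = (5*(2 + (5/2)² + 5*(5/2))/(2*(5 + 5/2)))*(-1449) = (5*(2 + 25/4 + 25/2)/(2*(15/2)))*(-1449) = ((5/2)*(2/15)*(83/4))*(-1449) = (83/12)*(-1449) = -40089/4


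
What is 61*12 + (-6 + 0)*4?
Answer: 708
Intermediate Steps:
61*12 + (-6 + 0)*4 = 732 - 6*4 = 732 - 24 = 708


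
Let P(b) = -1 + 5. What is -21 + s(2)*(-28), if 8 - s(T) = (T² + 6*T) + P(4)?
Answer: 315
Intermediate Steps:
P(b) = 4
s(T) = 4 - T² - 6*T (s(T) = 8 - ((T² + 6*T) + 4) = 8 - (4 + T² + 6*T) = 8 + (-4 - T² - 6*T) = 4 - T² - 6*T)
-21 + s(2)*(-28) = -21 + (4 - 1*2² - 6*2)*(-28) = -21 + (4 - 1*4 - 12)*(-28) = -21 + (4 - 4 - 12)*(-28) = -21 - 12*(-28) = -21 + 336 = 315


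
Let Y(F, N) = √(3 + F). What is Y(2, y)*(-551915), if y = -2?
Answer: -551915*√5 ≈ -1.2341e+6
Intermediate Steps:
Y(2, y)*(-551915) = √(3 + 2)*(-551915) = √5*(-551915) = -551915*√5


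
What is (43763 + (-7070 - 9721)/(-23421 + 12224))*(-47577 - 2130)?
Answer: -24357975987114/11197 ≈ -2.1754e+9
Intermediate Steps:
(43763 + (-7070 - 9721)/(-23421 + 12224))*(-47577 - 2130) = (43763 - 16791/(-11197))*(-49707) = (43763 - 16791*(-1/11197))*(-49707) = (43763 + 16791/11197)*(-49707) = (490031102/11197)*(-49707) = -24357975987114/11197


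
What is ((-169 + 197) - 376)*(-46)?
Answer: 16008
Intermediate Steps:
((-169 + 197) - 376)*(-46) = (28 - 376)*(-46) = -348*(-46) = 16008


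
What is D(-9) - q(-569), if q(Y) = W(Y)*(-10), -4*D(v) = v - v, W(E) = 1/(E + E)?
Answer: -5/569 ≈ -0.0087873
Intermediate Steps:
W(E) = 1/(2*E)
D(v) = 0 (D(v) = -(v - v)/4 = -¼*0 = 0)
q(Y) = -5/Y (q(Y) = (1/(2*Y))*(-10) = -5/Y)
D(-9) - q(-569) = 0 - (-5)/(-569) = 0 - (-5)*(-1)/569 = 0 - 1*5/569 = 0 - 5/569 = -5/569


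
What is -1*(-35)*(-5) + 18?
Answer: -157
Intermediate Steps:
-1*(-35)*(-5) + 18 = 35*(-5) + 18 = -175 + 18 = -157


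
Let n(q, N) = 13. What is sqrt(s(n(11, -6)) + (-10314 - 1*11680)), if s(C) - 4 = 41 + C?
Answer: 4*I*sqrt(1371) ≈ 148.11*I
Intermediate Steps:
s(C) = 45 + C (s(C) = 4 + (41 + C) = 45 + C)
sqrt(s(n(11, -6)) + (-10314 - 1*11680)) = sqrt((45 + 13) + (-10314 - 1*11680)) = sqrt(58 + (-10314 - 11680)) = sqrt(58 - 21994) = sqrt(-21936) = 4*I*sqrt(1371)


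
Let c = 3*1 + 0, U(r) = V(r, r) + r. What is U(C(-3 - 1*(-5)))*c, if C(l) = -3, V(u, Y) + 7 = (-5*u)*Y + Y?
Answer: -174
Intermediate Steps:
V(u, Y) = -7 + Y - 5*Y*u (V(u, Y) = -7 + ((-5*u)*Y + Y) = -7 + (-5*Y*u + Y) = -7 + (Y - 5*Y*u) = -7 + Y - 5*Y*u)
U(r) = -7 - 5*r² + 2*r (U(r) = (-7 + r - 5*r*r) + r = (-7 + r - 5*r²) + r = -7 - 5*r² + 2*r)
c = 3 (c = 3 + 0 = 3)
U(C(-3 - 1*(-5)))*c = (-7 - 5*(-3)² + 2*(-3))*3 = (-7 - 5*9 - 6)*3 = (-7 - 45 - 6)*3 = -58*3 = -174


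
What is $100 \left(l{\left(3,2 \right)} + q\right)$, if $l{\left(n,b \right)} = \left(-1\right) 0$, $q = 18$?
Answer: $1800$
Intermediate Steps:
$l{\left(n,b \right)} = 0$
$100 \left(l{\left(3,2 \right)} + q\right) = 100 \left(0 + 18\right) = 100 \cdot 18 = 1800$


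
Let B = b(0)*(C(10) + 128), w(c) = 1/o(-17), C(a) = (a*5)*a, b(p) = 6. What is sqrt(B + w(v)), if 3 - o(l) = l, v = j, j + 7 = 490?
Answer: sqrt(376805)/10 ≈ 61.384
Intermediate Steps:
C(a) = 5*a**2 (C(a) = (5*a)*a = 5*a**2)
j = 483 (j = -7 + 490 = 483)
v = 483
o(l) = 3 - l
w(c) = 1/20 (w(c) = 1/(3 - 1*(-17)) = 1/(3 + 17) = 1/20)
B = 3768 (B = 6*(5*10**2 + 128) = 6*(5*100 + 128) = 6*(500 + 128) = 6*628 = 3768)
sqrt(B + w(v)) = sqrt(3768 + 1/20) = sqrt(75361/20) = sqrt(376805)/10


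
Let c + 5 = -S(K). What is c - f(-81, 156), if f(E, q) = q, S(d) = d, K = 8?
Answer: -169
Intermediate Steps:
c = -13 (c = -5 - 1*8 = -5 - 8 = -13)
c - f(-81, 156) = -13 - 1*156 = -13 - 156 = -169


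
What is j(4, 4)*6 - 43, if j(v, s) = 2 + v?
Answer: -7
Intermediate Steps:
j(4, 4)*6 - 43 = (2 + 4)*6 - 43 = 6*6 - 43 = 36 - 43 = -7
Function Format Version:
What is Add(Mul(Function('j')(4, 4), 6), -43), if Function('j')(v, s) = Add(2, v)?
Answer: -7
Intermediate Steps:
Add(Mul(Function('j')(4, 4), 6), -43) = Add(Mul(Add(2, 4), 6), -43) = Add(Mul(6, 6), -43) = Add(36, -43) = -7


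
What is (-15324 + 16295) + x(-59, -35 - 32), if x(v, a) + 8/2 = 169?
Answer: 1136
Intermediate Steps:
x(v, a) = 165 (x(v, a) = -4 + 169 = 165)
(-15324 + 16295) + x(-59, -35 - 32) = (-15324 + 16295) + 165 = 971 + 165 = 1136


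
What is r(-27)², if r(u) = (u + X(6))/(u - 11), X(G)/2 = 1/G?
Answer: 1600/3249 ≈ 0.49246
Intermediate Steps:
X(G) = 2/G
r(u) = (⅓ + u)/(-11 + u) (r(u) = (u + 2/6)/(u - 11) = (u + 2*(⅙))/(-11 + u) = (u + ⅓)/(-11 + u) = (⅓ + u)/(-11 + u))
r(-27)² = ((⅓ - 27)/(-11 - 27))² = (-80/3/(-38))² = (-1/38*(-80/3))² = (40/57)² = 1600/3249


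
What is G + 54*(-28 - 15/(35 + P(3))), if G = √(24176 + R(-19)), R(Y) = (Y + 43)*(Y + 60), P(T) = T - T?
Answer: -10746/7 + 2*√6290 ≈ -1376.5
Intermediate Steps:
P(T) = 0
R(Y) = (43 + Y)*(60 + Y)
G = 2*√6290 (G = √(24176 + (2580 + (-19)² + 103*(-19))) = √(24176 + (2580 + 361 - 1957)) = √(24176 + 984) = √25160 = 2*√6290 ≈ 158.62)
G + 54*(-28 - 15/(35 + P(3))) = 2*√6290 + 54*(-28 - 15/(35 + 0)) = 2*√6290 + 54*(-28 - 15/35) = 2*√6290 + 54*(-28 - 15*1/35) = 2*√6290 + 54*(-28 - 3/7) = 2*√6290 + 54*(-199/7) = 2*√6290 - 10746/7 = -10746/7 + 2*√6290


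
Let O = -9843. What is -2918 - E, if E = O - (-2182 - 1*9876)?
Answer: -5133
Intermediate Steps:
E = 2215 (E = -9843 - (-2182 - 1*9876) = -9843 - (-2182 - 9876) = -9843 - 1*(-12058) = -9843 + 12058 = 2215)
-2918 - E = -2918 - 1*2215 = -2918 - 2215 = -5133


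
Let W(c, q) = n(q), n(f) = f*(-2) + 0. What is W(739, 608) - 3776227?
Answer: -3777443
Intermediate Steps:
n(f) = -2*f (n(f) = -2*f + 0 = -2*f)
W(c, q) = -2*q
W(739, 608) - 3776227 = -2*608 - 3776227 = -1216 - 3776227 = -3777443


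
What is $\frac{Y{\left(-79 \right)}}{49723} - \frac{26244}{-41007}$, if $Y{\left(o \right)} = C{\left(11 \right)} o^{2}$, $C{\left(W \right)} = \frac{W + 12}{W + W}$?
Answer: $\frac{11531578955}{14952601114} \approx 0.77121$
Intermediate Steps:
$C{\left(W \right)} = \frac{12 + W}{2 W}$
$Y{\left(o \right)} = \frac{23 o^{2}}{22}$ ($Y{\left(o \right)} = \frac{12 + 11}{2 \cdot 11} o^{2} = \frac{1}{2} \cdot \frac{1}{11} \cdot 23 o^{2} = \frac{23 o^{2}}{22}$)
$\frac{Y{\left(-79 \right)}}{49723} - \frac{26244}{-41007} = \frac{\frac{23}{22} \left(-79\right)^{2}}{49723} - \frac{26244}{-41007} = \frac{23}{22} \cdot 6241 \cdot \frac{1}{49723} - - \frac{8748}{13669} = \frac{143543}{22} \cdot \frac{1}{49723} + \frac{8748}{13669} = \frac{143543}{1093906} + \frac{8748}{13669} = \frac{11531578955}{14952601114}$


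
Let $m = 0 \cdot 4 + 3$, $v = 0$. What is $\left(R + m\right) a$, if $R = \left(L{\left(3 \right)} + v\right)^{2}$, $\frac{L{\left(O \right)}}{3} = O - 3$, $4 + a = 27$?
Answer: $69$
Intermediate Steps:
$a = 23$ ($a = -4 + 27 = 23$)
$L{\left(O \right)} = -9 + 3 O$ ($L{\left(O \right)} = 3 \left(O - 3\right) = 3 \left(-3 + O\right) = -9 + 3 O$)
$m = 3$ ($m = 0 + 3 = 3$)
$R = 0$ ($R = \left(\left(-9 + 3 \cdot 3\right) + 0\right)^{2} = \left(\left(-9 + 9\right) + 0\right)^{2} = \left(0 + 0\right)^{2} = 0^{2} = 0$)
$\left(R + m\right) a = \left(0 + 3\right) 23 = 3 \cdot 23 = 69$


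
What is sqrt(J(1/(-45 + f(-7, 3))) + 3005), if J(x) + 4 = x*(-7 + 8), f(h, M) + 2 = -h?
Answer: sqrt(1200390)/20 ≈ 54.781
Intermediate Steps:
f(h, M) = -2 - h
J(x) = -4 + x (J(x) = -4 + x*(-7 + 8) = -4 + x*1 = -4 + x)
sqrt(J(1/(-45 + f(-7, 3))) + 3005) = sqrt((-4 + 1/(-45 + (-2 - 1*(-7)))) + 3005) = sqrt((-4 + 1/(-45 + (-2 + 7))) + 3005) = sqrt((-4 + 1/(-45 + 5)) + 3005) = sqrt((-4 + 1/(-40)) + 3005) = sqrt((-4 - 1/40) + 3005) = sqrt(-161/40 + 3005) = sqrt(120039/40) = sqrt(1200390)/20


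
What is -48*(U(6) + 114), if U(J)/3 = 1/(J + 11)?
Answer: -93168/17 ≈ -5480.5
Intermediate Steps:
U(J) = 3/(11 + J) (U(J) = 3/(J + 11) = 3/(11 + J))
-48*(U(6) + 114) = -48*(3/(11 + 6) + 114) = -48*(3/17 + 114) = -48*1941/17 = -93168/17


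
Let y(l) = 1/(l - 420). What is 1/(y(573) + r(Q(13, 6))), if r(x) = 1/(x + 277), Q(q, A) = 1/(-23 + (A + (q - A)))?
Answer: 141219/1433 ≈ 98.548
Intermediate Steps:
Q(q, A) = 1/(-23 + q)
y(l) = 1/(-420 + l)
r(x) = 1/(277 + x)
1/(y(573) + r(Q(13, 6))) = 1/(1/(-420 + 573) + 1/(277 + 1/(-23 + 13))) = 1/(1/153 + 1/(277 + 1/(-10))) = 1/(1/153 + 1/(277 - ⅒)) = 1/(1/153 + 1/(2769/10)) = 1/(1/153 + 10/2769) = 1/(1433/141219) = 141219/1433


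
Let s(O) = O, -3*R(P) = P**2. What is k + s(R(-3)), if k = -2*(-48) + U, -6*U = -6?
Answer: 94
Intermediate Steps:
U = 1 (U = -1/6*(-6) = 1)
R(P) = -P**2/3
k = 97 (k = -2*(-48) + 1 = 96 + 1 = 97)
k + s(R(-3)) = 97 - 1/3*(-3)**2 = 97 - 1/3*9 = 97 - 3 = 94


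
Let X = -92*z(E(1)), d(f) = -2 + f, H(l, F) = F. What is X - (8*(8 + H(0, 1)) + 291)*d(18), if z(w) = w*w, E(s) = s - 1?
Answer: -5808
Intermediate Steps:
E(s) = -1 + s
z(w) = w²
X = 0 (X = -92*(-1 + 1)² = -92*0² = -92*0 = 0)
X - (8*(8 + H(0, 1)) + 291)*d(18) = 0 - (8*(8 + 1) + 291)*(-2 + 18) = 0 - (8*9 + 291)*16 = 0 - (72 + 291)*16 = 0 - 363*16 = 0 - 1*5808 = 0 - 5808 = -5808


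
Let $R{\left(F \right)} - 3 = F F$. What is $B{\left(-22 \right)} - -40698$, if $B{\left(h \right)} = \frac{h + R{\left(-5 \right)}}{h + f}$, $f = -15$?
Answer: $\frac{1505820}{37} \approx 40698.0$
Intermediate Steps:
$R{\left(F \right)} = 3 + F^{2}$ ($R{\left(F \right)} = 3 + F F = 3 + F^{2}$)
$B{\left(h \right)} = \frac{28 + h}{-15 + h}$ ($B{\left(h \right)} = \frac{h + \left(3 + \left(-5\right)^{2}\right)}{h - 15} = \frac{h + \left(3 + 25\right)}{-15 + h} = \frac{h + 28}{-15 + h} = \frac{28 + h}{-15 + h}$)
$B{\left(-22 \right)} - -40698 = \frac{28 - 22}{-15 - 22} - -40698 = \frac{1}{-37} \cdot 6 + 40698 = \left(- \frac{1}{37}\right) 6 + 40698 = - \frac{6}{37} + 40698 = \frac{1505820}{37}$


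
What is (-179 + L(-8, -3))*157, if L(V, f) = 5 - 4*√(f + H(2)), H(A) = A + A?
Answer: -27946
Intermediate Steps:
H(A) = 2*A
L(V, f) = 5 - 4*√(4 + f) (L(V, f) = 5 - 4*√(f + 2*2) = 5 - 4*√(f + 4) = 5 - 4*√(4 + f))
(-179 + L(-8, -3))*157 = (-179 + (5 - 4*√(4 - 3)))*157 = (-179 + (5 - 4*√1))*157 = (-179 + (5 - 4*1))*157 = (-179 + (5 - 4))*157 = (-179 + 1)*157 = -178*157 = -27946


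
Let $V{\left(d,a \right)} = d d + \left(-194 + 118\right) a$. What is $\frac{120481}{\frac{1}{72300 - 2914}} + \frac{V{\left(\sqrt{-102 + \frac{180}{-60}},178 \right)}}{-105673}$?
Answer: $\frac{883394014453851}{105673} \approx 8.3597 \cdot 10^{9}$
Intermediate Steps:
$V{\left(d,a \right)} = d^{2} - 76 a$
$\frac{120481}{\frac{1}{72300 - 2914}} + \frac{V{\left(\sqrt{-102 + \frac{180}{-60}},178 \right)}}{-105673} = \frac{120481}{\frac{1}{72300 - 2914}} + \frac{\left(\sqrt{-102 + \frac{180}{-60}}\right)^{2} - 13528}{-105673} = \frac{120481}{\frac{1}{69386}} + \left(\left(\sqrt{-102 + 180 \left(- \frac{1}{60}\right)}\right)^{2} - 13528\right) \left(- \frac{1}{105673}\right) = 120481 \frac{1}{\frac{1}{69386}} + \left(\left(\sqrt{-102 - 3}\right)^{2} - 13528\right) \left(- \frac{1}{105673}\right) = 120481 \cdot 69386 + \left(\left(\sqrt{-105}\right)^{2} - 13528\right) \left(- \frac{1}{105673}\right) = 8359694666 + \left(\left(i \sqrt{105}\right)^{2} - 13528\right) \left(- \frac{1}{105673}\right) = 8359694666 + \left(-105 - 13528\right) \left(- \frac{1}{105673}\right) = 8359694666 - - \frac{13633}{105673} = 8359694666 + \frac{13633}{105673} = \frac{883394014453851}{105673}$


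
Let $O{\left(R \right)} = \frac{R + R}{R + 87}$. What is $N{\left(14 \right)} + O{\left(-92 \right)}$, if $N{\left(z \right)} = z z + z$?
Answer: $\frac{1234}{5} \approx 246.8$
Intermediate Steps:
$O{\left(R \right)} = \frac{2 R}{87 + R}$
$N{\left(z \right)} = z + z^{2}$ ($N{\left(z \right)} = z^{2} + z = z + z^{2}$)
$N{\left(14 \right)} + O{\left(-92 \right)} = 14 \left(1 + 14\right) + 2 \left(-92\right) \frac{1}{87 - 92} = 14 \cdot 15 + 2 \left(-92\right) \frac{1}{-5} = 210 + 2 \left(-92\right) \left(- \frac{1}{5}\right) = 210 + \frac{184}{5} = \frac{1234}{5}$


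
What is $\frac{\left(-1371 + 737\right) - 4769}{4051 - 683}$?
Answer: $- \frac{5403}{3368} \approx -1.6042$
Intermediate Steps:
$\frac{\left(-1371 + 737\right) - 4769}{4051 - 683} = \frac{-634 - 4769}{3368} = \left(-5403\right) \frac{1}{3368} = - \frac{5403}{3368}$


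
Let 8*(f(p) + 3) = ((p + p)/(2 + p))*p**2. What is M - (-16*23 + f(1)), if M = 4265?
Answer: 55631/12 ≈ 4635.9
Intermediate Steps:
f(p) = -3 + p**3/(4*(2 + p)) (f(p) = -3 + (((p + p)/(2 + p))*p**2)/8 = -3 + (((2*p)/(2 + p))*p**2)/8 = -3 + ((2*p/(2 + p))*p**2)/8 = -3 + (2*p**3/(2 + p))/8 = -3 + p**3/(4*(2 + p)))
M - (-16*23 + f(1)) = 4265 - (-16*23 + (-24 + 1**3 - 12*1)/(4*(2 + 1))) = 4265 - (-368 + (1/4)*(-24 + 1 - 12)/3) = 4265 - (-368 + (1/4)*(1/3)*(-35)) = 4265 - (-368 - 35/12) = 4265 - 1*(-4451/12) = 4265 + 4451/12 = 55631/12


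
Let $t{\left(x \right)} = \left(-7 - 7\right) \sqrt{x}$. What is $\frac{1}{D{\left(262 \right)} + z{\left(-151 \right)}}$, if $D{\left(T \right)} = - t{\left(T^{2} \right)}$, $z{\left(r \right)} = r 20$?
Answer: $\frac{1}{648} \approx 0.0015432$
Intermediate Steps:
$z{\left(r \right)} = 20 r$
$t{\left(x \right)} = - 14 \sqrt{x}$
$D{\left(T \right)} = 14 \sqrt{T^{2}}$ ($D{\left(T \right)} = - \left(-14\right) \sqrt{T^{2}} = 14 \sqrt{T^{2}}$)
$\frac{1}{D{\left(262 \right)} + z{\left(-151 \right)}} = \frac{1}{14 \sqrt{262^{2}} + 20 \left(-151\right)} = \frac{1}{14 \sqrt{68644} - 3020} = \frac{1}{14 \cdot 262 - 3020} = \frac{1}{3668 - 3020} = \frac{1}{648}$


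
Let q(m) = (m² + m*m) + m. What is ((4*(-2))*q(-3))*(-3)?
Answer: 360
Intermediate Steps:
q(m) = m + 2*m² (q(m) = (m² + m²) + m = 2*m² + m = m + 2*m²)
((4*(-2))*q(-3))*(-3) = ((4*(-2))*(-3*(1 + 2*(-3))))*(-3) = -(-24)*(1 - 6)*(-3) = -(-24)*(-5)*(-3) = -8*15*(-3) = -120*(-3) = 360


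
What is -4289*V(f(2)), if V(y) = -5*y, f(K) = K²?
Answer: 85780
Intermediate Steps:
-4289*V(f(2)) = -(-21445)*2² = -(-21445)*4 = -4289*(-20) = 85780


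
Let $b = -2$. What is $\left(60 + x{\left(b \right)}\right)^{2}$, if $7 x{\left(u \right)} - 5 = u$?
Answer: $\frac{178929}{49} \approx 3651.6$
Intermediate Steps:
$x{\left(u \right)} = \frac{5}{7} + \frac{u}{7}$
$\left(60 + x{\left(b \right)}\right)^{2} = \left(60 + \left(\frac{5}{7} + \frac{1}{7} \left(-2\right)\right)\right)^{2} = \left(60 + \left(\frac{5}{7} - \frac{2}{7}\right)\right)^{2} = \left(60 + \frac{3}{7}\right)^{2} = \left(\frac{423}{7}\right)^{2} = \frac{178929}{49}$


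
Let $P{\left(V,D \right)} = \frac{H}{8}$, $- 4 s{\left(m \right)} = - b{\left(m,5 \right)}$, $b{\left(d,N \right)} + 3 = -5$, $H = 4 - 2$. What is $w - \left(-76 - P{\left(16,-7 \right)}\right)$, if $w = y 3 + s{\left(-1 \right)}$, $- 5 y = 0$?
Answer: $\frac{297}{4} \approx 74.25$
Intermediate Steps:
$H = 2$ ($H = 4 - 2 = 2$)
$y = 0$ ($y = \left(- \frac{1}{5}\right) 0 = 0$)
$b{\left(d,N \right)} = -8$ ($b{\left(d,N \right)} = -3 - 5 = -8$)
$s{\left(m \right)} = -2$ ($s{\left(m \right)} = - \frac{\left(-1\right) \left(-8\right)}{4} = \left(- \frac{1}{4}\right) 8 = -2$)
$P{\left(V,D \right)} = \frac{1}{4}$ ($P{\left(V,D \right)} = \frac{2}{8} = 2 \cdot \frac{1}{8} = \frac{1}{4}$)
$w = -2$ ($w = 0 \cdot 3 - 2 = 0 - 2 = -2$)
$w - \left(-76 - P{\left(16,-7 \right)}\right) = -2 - \left(-76 - \frac{1}{4}\right) = -2 - - \frac{305}{4} = -2 + \frac{305}{4} = \frac{297}{4}$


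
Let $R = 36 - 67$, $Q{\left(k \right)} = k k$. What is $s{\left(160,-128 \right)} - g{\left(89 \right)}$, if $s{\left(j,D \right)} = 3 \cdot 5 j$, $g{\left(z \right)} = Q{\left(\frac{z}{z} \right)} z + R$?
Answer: $2342$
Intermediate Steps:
$Q{\left(k \right)} = k^{2}$
$R = -31$
$g{\left(z \right)} = -31 + z$ ($g{\left(z \right)} = \left(\frac{z}{z}\right)^{2} z - 31 = 1^{2} z - 31 = 1 z - 31 = z - 31 = -31 + z$)
$s{\left(j,D \right)} = 15 j$
$s{\left(160,-128 \right)} - g{\left(89 \right)} = 15 \cdot 160 - \left(-31 + 89\right) = 2400 - 58 = 2342$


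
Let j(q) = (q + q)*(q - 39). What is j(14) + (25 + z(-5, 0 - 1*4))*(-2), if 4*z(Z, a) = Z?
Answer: -1495/2 ≈ -747.50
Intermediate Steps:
z(Z, a) = Z/4
j(q) = 2*q*(-39 + q) (j(q) = (2*q)*(-39 + q) = 2*q*(-39 + q))
j(14) + (25 + z(-5, 0 - 1*4))*(-2) = 2*14*(-39 + 14) + (25 + (¼)*(-5))*(-2) = 2*14*(-25) + (25 - 5/4)*(-2) = -700 + (95/4)*(-2) = -700 - 95/2 = -1495/2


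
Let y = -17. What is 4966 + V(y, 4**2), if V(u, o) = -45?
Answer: 4921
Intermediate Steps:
4966 + V(y, 4**2) = 4966 - 45 = 4921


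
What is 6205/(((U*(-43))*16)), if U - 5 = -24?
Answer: 6205/13072 ≈ 0.47468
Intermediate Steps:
U = -19 (U = 5 - 24 = -19)
6205/(((U*(-43))*16)) = 6205/((-19*(-43)*16)) = 6205/((817*16)) = 6205/13072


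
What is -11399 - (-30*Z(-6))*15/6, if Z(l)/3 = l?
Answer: -12749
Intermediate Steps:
Z(l) = 3*l
-11399 - (-30*Z(-6))*15/6 = -11399 - (-90*(-6))*15/6 = -11399 - (-30*(-18))*15*(1/6) = -11399 - 540*5/2 = -11399 - 1*1350 = -11399 - 1350 = -12749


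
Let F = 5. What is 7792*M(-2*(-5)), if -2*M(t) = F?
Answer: -19480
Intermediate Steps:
M(t) = -5/2 (M(t) = -½*5 = -5/2)
7792*M(-2*(-5)) = 7792*(-5/2) = -19480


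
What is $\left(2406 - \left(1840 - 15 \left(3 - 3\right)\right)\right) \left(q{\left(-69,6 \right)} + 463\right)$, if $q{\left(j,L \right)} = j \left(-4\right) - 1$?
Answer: $417708$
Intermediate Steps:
$q{\left(j,L \right)} = -1 - 4 j$ ($q{\left(j,L \right)} = - 4 j - 1 = -1 - 4 j$)
$\left(2406 - \left(1840 - 15 \left(3 - 3\right)\right)\right) \left(q{\left(-69,6 \right)} + 463\right) = \left(2406 - \left(1840 - 15 \left(3 - 3\right)\right)\right) \left(\left(-1 - -276\right) + 463\right) = \left(2406 + \left(-1840 + 15 \cdot 0\right)\right) \left(\left(-1 + 276\right) + 463\right) = \left(2406 + \left(-1840 + 0\right)\right) \left(275 + 463\right) = \left(2406 - 1840\right) 738 = 566 \cdot 738 = 417708$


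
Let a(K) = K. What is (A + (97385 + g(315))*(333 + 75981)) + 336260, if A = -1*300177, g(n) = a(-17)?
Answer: 7430577635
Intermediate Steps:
g(n) = -17
A = -300177
(A + (97385 + g(315))*(333 + 75981)) + 336260 = (-300177 + (97385 - 17)*(333 + 75981)) + 336260 = (-300177 + 97368*76314) + 336260 = (-300177 + 7430541552) + 336260 = 7430241375 + 336260 = 7430577635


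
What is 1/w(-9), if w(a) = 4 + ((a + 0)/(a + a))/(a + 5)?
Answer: 8/31 ≈ 0.25806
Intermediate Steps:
w(a) = 4 + 1/(2*(5 + a)) (w(a) = 4 + (a/((2*a)))/(5 + a) = 4 + (a*(1/(2*a)))/(5 + a) = 4 + (½)/(5 + a) = 4 + 1/(2*(5 + a)))
1/w(-9) = 1/((41 + 8*(-9))/(2*(5 - 9))) = 1/((½)*(41 - 72)/(-4)) = 1/((½)*(-¼)*(-31)) = 1/(31/8) = 8/31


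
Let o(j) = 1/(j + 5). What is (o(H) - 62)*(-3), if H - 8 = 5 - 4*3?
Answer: 371/2 ≈ 185.50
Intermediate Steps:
H = 1 (H = 8 + (5 - 4*3) = 8 + (5 - 12) = 8 - 7 = 1)
o(j) = 1/(5 + j)
(o(H) - 62)*(-3) = (1/(5 + 1) - 62)*(-3) = (1/6 - 62)*(-3) = -371/6*(-3) = 371/2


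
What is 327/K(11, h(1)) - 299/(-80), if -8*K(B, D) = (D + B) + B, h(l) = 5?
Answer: -67069/720 ≈ -93.151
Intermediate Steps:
K(B, D) = -B/4 - D/8 (K(B, D) = -((D + B) + B)/8 = -((B + D) + B)/8 = -(D + 2*B)/8 = -B/4 - D/8)
327/K(11, h(1)) - 299/(-80) = 327/(-1/4*11 - 1/8*5) - 299/(-80) = 327/(-11/4 - 5/8) - 299*(-1/80) = 327/(-27/8) + 299/80 = 327*(-8/27) + 299/80 = -872/9 + 299/80 = -67069/720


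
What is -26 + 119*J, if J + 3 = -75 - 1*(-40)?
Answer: -4548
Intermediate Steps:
J = -38 (J = -3 + (-75 - 1*(-40)) = -3 + (-75 + 40) = -3 - 35 = -38)
-26 + 119*J = -26 + 119*(-38) = -26 - 4522 = -4548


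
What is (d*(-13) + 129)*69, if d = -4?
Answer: 12489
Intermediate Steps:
(d*(-13) + 129)*69 = (-4*(-13) + 129)*69 = (52 + 129)*69 = 181*69 = 12489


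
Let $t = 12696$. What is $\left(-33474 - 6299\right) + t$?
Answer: $-27077$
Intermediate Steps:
$\left(-33474 - 6299\right) + t = \left(-33474 - 6299\right) + 12696 = -39773 + 12696 = -27077$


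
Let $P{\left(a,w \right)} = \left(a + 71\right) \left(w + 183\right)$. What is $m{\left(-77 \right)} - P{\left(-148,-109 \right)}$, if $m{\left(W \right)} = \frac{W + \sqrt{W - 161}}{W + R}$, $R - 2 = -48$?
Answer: $\frac{700931}{123} - \frac{i \sqrt{238}}{123} \approx 5698.6 - 0.12542 i$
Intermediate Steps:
$P{\left(a,w \right)} = \left(71 + a\right) \left(183 + w\right)$
$R = -46$ ($R = 2 - 48 = -46$)
$m{\left(W \right)} = \frac{W + \sqrt{-161 + W}}{-46 + W}$ ($m{\left(W \right)} = \frac{W + \sqrt{W - 161}}{W - 46} = \frac{W + \sqrt{-161 + W}}{-46 + W}$)
$m{\left(-77 \right)} - P{\left(-148,-109 \right)} = \frac{-77 + \sqrt{-161 - 77}}{-46 - 77} - \left(12993 + 71 \left(-109\right) + 183 \left(-148\right) - -16132\right) = \frac{-77 + \sqrt{-238}}{-123} - \left(12993 - 7739 - 27084 + 16132\right) = - \frac{-77 + i \sqrt{238}}{123} - -5698 = \left(\frac{77}{123} - \frac{i \sqrt{238}}{123}\right) + 5698 = \frac{700931}{123} - \frac{i \sqrt{238}}{123}$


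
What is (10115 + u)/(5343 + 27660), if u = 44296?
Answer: 18137/11001 ≈ 1.6487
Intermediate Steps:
(10115 + u)/(5343 + 27660) = (10115 + 44296)/(5343 + 27660) = 54411/33003 = 54411*(1/33003) = 18137/11001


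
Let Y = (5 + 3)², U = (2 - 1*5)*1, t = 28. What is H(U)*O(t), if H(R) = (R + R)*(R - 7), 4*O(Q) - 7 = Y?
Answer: 1065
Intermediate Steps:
U = -3 (U = (2 - 5)*1 = -3*1 = -3)
Y = 64 (Y = 8² = 64)
O(Q) = 71/4 (O(Q) = 7/4 + (¼)*64 = 7/4 + 16 = 71/4)
H(R) = 2*R*(-7 + R) (H(R) = (2*R)*(-7 + R) = 2*R*(-7 + R))
H(U)*O(t) = (2*(-3)*(-7 - 3))*(71/4) = (2*(-3)*(-10))*(71/4) = 60*(71/4) = 1065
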